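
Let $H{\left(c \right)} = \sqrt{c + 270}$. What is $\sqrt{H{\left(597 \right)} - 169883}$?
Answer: $\sqrt{-169883 + 17 \sqrt{3}} \approx 412.13 i$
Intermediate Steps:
$H{\left(c \right)} = \sqrt{270 + c}$
$\sqrt{H{\left(597 \right)} - 169883} = \sqrt{\sqrt{270 + 597} - 169883} = \sqrt{\sqrt{867} - 169883} = \sqrt{17 \sqrt{3} - 169883} = \sqrt{-169883 + 17 \sqrt{3}}$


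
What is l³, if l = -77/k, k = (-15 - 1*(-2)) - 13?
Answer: 456533/17576 ≈ 25.975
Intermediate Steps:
k = -26 (k = (-15 + 2) - 13 = -13 - 13 = -26)
l = 77/26 (l = -77/(-26) = -77*(-1/26) = 77/26 ≈ 2.9615)
l³ = (77/26)³ = 456533/17576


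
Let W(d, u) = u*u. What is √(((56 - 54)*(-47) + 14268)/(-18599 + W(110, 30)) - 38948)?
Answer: I*√12200891065374/17699 ≈ 197.35*I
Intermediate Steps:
W(d, u) = u²
√(((56 - 54)*(-47) + 14268)/(-18599 + W(110, 30)) - 38948) = √(((56 - 54)*(-47) + 14268)/(-18599 + 30²) - 38948) = √((2*(-47) + 14268)/(-18599 + 900) - 38948) = √((-94 + 14268)/(-17699) - 38948) = √(14174*(-1/17699) - 38948) = √(-14174/17699 - 38948) = √(-689354826/17699) = I*√12200891065374/17699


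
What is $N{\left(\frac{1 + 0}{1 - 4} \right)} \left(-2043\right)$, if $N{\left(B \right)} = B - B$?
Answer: $0$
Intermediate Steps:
$N{\left(B \right)} = 0$
$N{\left(\frac{1 + 0}{1 - 4} \right)} \left(-2043\right) = 0 \left(-2043\right) = 0$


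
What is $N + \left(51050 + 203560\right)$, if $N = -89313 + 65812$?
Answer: $231109$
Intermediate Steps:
$N = -23501$
$N + \left(51050 + 203560\right) = -23501 + \left(51050 + 203560\right) = -23501 + 254610 = 231109$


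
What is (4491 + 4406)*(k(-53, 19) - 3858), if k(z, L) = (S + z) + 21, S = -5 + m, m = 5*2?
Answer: -34564845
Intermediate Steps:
m = 10
S = 5 (S = -5 + 10 = 5)
k(z, L) = 26 + z (k(z, L) = (5 + z) + 21 = 26 + z)
(4491 + 4406)*(k(-53, 19) - 3858) = (4491 + 4406)*((26 - 53) - 3858) = 8897*(-27 - 3858) = 8897*(-3885) = -34564845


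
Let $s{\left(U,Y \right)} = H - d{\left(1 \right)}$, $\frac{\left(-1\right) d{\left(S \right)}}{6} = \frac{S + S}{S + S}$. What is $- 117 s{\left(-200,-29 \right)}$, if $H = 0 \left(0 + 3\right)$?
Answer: $-702$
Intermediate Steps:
$d{\left(S \right)} = -6$ ($d{\left(S \right)} = - 6 \frac{S + S}{S + S} = - 6 \frac{2 S}{2 S} = - 6 \cdot 2 S \frac{1}{2 S} = \left(-6\right) 1 = -6$)
$H = 0$ ($H = 0 \cdot 3 = 0$)
$s{\left(U,Y \right)} = 6$ ($s{\left(U,Y \right)} = 0 - -6 = 0 + 6 = 6$)
$- 117 s{\left(-200,-29 \right)} = \left(-117\right) 6 = -702$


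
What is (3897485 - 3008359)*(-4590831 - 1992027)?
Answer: -5852990202108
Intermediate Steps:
(3897485 - 3008359)*(-4590831 - 1992027) = 889126*(-6582858) = -5852990202108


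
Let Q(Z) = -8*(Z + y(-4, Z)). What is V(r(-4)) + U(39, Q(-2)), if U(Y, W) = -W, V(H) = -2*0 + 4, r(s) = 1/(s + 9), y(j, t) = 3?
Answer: 12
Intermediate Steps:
r(s) = 1/(9 + s)
V(H) = 4 (V(H) = 0 + 4 = 4)
Q(Z) = -24 - 8*Z (Q(Z) = -8*(Z + 3) = -8*(3 + Z) = -24 - 8*Z)
V(r(-4)) + U(39, Q(-2)) = 4 - (-24 - 8*(-2)) = 4 - (-24 + 16) = 4 - 1*(-8) = 4 + 8 = 12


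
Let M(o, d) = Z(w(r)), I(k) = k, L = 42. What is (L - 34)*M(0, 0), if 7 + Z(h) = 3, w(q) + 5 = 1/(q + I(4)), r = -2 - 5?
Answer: -32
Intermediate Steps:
r = -7
w(q) = -5 + 1/(4 + q) (w(q) = -5 + 1/(q + 4) = -5 + 1/(4 + q))
Z(h) = -4 (Z(h) = -7 + 3 = -4)
M(o, d) = -4
(L - 34)*M(0, 0) = (42 - 34)*(-4) = 8*(-4) = -32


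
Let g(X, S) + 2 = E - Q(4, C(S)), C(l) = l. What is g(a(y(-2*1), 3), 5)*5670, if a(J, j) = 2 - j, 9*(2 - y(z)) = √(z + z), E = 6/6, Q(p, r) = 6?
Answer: -39690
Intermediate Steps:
E = 1 (E = 6*(⅙) = 1)
y(z) = 2 - √2*√z/9 (y(z) = 2 - √(z + z)/9 = 2 - √2*√z/9)
g(X, S) = -7 (g(X, S) = -2 + (1 - 1*6) = -2 + (1 - 6) = -2 - 5 = -7)
g(a(y(-2*1), 3), 5)*5670 = -7*5670 = -39690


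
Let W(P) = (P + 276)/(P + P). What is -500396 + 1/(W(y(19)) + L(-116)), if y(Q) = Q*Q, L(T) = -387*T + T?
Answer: -16177256747242/32328909 ≈ -5.0040e+5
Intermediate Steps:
L(T) = -386*T
y(Q) = Q²
W(P) = (276 + P)/(2*P) (W(P) = (276 + P)/((2*P)) = (276 + P)*(1/(2*P)) = (276 + P)/(2*P))
-500396 + 1/(W(y(19)) + L(-116)) = -500396 + 1/((276 + 19²)/(2*(19²)) - 386*(-116)) = -500396 + 1/((½)*(276 + 361)/361 + 44776) = -500396 + 1/((½)*(1/361)*637 + 44776) = -500396 + 1/(637/722 + 44776) = -500396 + 1/(32328909/722) = -500396 + 722/32328909 = -16177256747242/32328909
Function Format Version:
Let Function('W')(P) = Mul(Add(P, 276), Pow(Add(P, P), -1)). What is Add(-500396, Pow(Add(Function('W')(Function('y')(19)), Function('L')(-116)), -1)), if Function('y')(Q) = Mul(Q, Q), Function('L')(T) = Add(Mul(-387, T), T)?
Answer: Rational(-16177256747242, 32328909) ≈ -5.0040e+5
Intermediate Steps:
Function('L')(T) = Mul(-386, T)
Function('y')(Q) = Pow(Q, 2)
Function('W')(P) = Mul(Rational(1, 2), Pow(P, -1), Add(276, P)) (Function('W')(P) = Mul(Add(276, P), Pow(Mul(2, P), -1)) = Mul(Add(276, P), Mul(Rational(1, 2), Pow(P, -1))) = Mul(Rational(1, 2), Pow(P, -1), Add(276, P)))
Add(-500396, Pow(Add(Function('W')(Function('y')(19)), Function('L')(-116)), -1)) = Add(-500396, Pow(Add(Mul(Rational(1, 2), Pow(Pow(19, 2), -1), Add(276, Pow(19, 2))), Mul(-386, -116)), -1)) = Add(-500396, Pow(Add(Mul(Rational(1, 2), Pow(361, -1), Add(276, 361)), 44776), -1)) = Add(-500396, Pow(Add(Mul(Rational(1, 2), Rational(1, 361), 637), 44776), -1)) = Add(-500396, Pow(Add(Rational(637, 722), 44776), -1)) = Add(-500396, Pow(Rational(32328909, 722), -1)) = Add(-500396, Rational(722, 32328909)) = Rational(-16177256747242, 32328909)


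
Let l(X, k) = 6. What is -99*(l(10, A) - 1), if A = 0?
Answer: -495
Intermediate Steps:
-99*(l(10, A) - 1) = -99*(6 - 1) = -99*5 = -495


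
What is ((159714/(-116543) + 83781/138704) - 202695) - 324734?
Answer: -8525891768762261/16164980272 ≈ -5.2743e+5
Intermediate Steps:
((159714/(-116543) + 83781/138704) - 202695) - 324734 = ((159714*(-1/116543) + 83781*(1/138704)) - 202695) - 324734 = ((-159714/116543 + 83781/138704) - 202695) - 324734 = (-12388881573/16164980272 - 202695) - 324734 = -3276573065114613/16164980272 - 324734 = -8525891768762261/16164980272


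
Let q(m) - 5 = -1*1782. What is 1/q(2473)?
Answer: -1/1777 ≈ -0.00056275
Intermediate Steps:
q(m) = -1777 (q(m) = 5 - 1*1782 = 5 - 1782 = -1777)
1/q(2473) = 1/(-1777) = -1/1777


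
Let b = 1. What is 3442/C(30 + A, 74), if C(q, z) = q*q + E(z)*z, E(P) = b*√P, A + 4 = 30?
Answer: 1349264/1178659 - 63677*√74/2357318 ≈ 0.91237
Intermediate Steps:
A = 26 (A = -4 + 30 = 26)
E(P) = √P (E(P) = 1*√P = √P)
C(q, z) = q² + z^(3/2) (C(q, z) = q*q + √z*z = q² + z^(3/2))
3442/C(30 + A, 74) = 3442/((30 + 26)² + 74^(3/2)) = 3442/(56² + 74*√74) = 3442/(3136 + 74*√74)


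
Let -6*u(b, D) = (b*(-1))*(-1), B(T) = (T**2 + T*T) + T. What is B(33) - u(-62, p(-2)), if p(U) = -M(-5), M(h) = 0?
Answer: 6602/3 ≈ 2200.7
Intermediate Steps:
B(T) = T + 2*T**2 (B(T) = (T**2 + T**2) + T = 2*T**2 + T = T + 2*T**2)
p(U) = 0 (p(U) = -1*0 = 0)
u(b, D) = -b/6 (u(b, D) = -b*(-1)*(-1)/6 = -(-b)*(-1)/6 = -b/6)
B(33) - u(-62, p(-2)) = 33*(1 + 2*33) - (-1)*(-62)/6 = 33*(1 + 66) - 1*31/3 = 33*67 - 31/3 = 2211 - 31/3 = 6602/3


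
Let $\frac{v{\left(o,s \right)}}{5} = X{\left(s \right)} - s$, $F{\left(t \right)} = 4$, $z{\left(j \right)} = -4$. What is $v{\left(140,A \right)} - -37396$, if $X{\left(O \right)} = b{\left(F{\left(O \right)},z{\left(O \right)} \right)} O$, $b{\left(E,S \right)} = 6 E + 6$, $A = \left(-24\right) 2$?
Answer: $30436$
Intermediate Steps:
$A = -48$
$b{\left(E,S \right)} = 6 + 6 E$
$X{\left(O \right)} = 30 O$ ($X{\left(O \right)} = \left(6 + 6 \cdot 4\right) O = \left(6 + 24\right) O = 30 O$)
$v{\left(o,s \right)} = 145 s$ ($v{\left(o,s \right)} = 5 \left(30 s - s\right) = 5 \cdot 29 s = 145 s$)
$v{\left(140,A \right)} - -37396 = 145 \left(-48\right) - -37396 = -6960 + 37396 = 30436$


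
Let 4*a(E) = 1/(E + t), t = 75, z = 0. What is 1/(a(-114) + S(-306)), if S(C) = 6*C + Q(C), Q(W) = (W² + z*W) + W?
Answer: 156/14273063 ≈ 1.0930e-5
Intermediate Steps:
Q(W) = W + W² (Q(W) = (W² + 0*W) + W = (W² + 0) + W = W² + W = W + W²)
a(E) = 1/(4*(75 + E)) (a(E) = 1/(4*(E + 75)) = 1/(4*(75 + E)))
S(C) = 6*C + C*(1 + C)
1/(a(-114) + S(-306)) = 1/(1/(4*(75 - 114)) - 306*(7 - 306)) = 1/((¼)/(-39) - 306*(-299)) = 1/((¼)*(-1/39) + 91494) = 1/(-1/156 + 91494) = 1/(14273063/156) = 156/14273063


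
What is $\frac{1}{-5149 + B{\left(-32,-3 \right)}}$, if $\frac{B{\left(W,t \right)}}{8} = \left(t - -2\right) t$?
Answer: $- \frac{1}{5125} \approx -0.00019512$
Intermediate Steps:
$B{\left(W,t \right)} = 8 t \left(2 + t\right)$ ($B{\left(W,t \right)} = 8 \left(t - -2\right) t = 8 \left(t + 2\right) t = 8 \left(2 + t\right) t = 8 t \left(2 + t\right)$)
$\frac{1}{-5149 + B{\left(-32,-3 \right)}} = \frac{1}{-5149 + 8 \left(-3\right) \left(2 - 3\right)} = \frac{1}{-5149 + 8 \left(-3\right) \left(-1\right)} = \frac{1}{-5149 + 24} = \frac{1}{-5125} = - \frac{1}{5125}$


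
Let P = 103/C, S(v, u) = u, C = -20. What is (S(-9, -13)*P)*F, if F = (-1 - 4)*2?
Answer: -1339/2 ≈ -669.50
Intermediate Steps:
F = -10 (F = -5*2 = -10)
P = -103/20 (P = 103/(-20) = 103*(-1/20) = -103/20 ≈ -5.1500)
(S(-9, -13)*P)*F = -13*(-103/20)*(-10) = (1339/20)*(-10) = -1339/2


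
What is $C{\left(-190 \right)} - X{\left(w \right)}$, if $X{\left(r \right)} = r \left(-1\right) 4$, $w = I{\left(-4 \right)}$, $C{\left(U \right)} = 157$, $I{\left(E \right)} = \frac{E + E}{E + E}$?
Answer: $161$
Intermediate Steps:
$I{\left(E \right)} = 1$ ($I{\left(E \right)} = \frac{2 E}{2 E} = 2 E \frac{1}{2 E} = 1$)
$w = 1$
$X{\left(r \right)} = - 4 r$ ($X{\left(r \right)} = - r 4 = - 4 r$)
$C{\left(-190 \right)} - X{\left(w \right)} = 157 - \left(-4\right) 1 = 157 - -4 = 157 + 4 = 161$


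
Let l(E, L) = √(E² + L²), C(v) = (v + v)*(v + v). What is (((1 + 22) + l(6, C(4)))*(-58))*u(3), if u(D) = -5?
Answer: 6670 + 580*√1033 ≈ 25311.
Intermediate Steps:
C(v) = 4*v² (C(v) = (2*v)*(2*v) = 4*v²)
(((1 + 22) + l(6, C(4)))*(-58))*u(3) = (((1 + 22) + √(6² + (4*4²)²))*(-58))*(-5) = ((23 + √(36 + (4*16)²))*(-58))*(-5) = ((23 + √(36 + 64²))*(-58))*(-5) = ((23 + √(36 + 4096))*(-58))*(-5) = ((23 + √4132)*(-58))*(-5) = ((23 + 2*√1033)*(-58))*(-5) = (-1334 - 116*√1033)*(-5) = 6670 + 580*√1033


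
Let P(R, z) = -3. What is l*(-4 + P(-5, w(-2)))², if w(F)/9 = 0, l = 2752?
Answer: 134848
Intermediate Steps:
w(F) = 0 (w(F) = 9*0 = 0)
l*(-4 + P(-5, w(-2)))² = 2752*(-4 - 3)² = 2752*(-7)² = 2752*49 = 134848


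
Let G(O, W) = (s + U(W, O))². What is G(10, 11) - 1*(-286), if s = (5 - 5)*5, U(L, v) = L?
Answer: 407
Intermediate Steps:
s = 0 (s = 0*5 = 0)
G(O, W) = W² (G(O, W) = (0 + W)² = W²)
G(10, 11) - 1*(-286) = 11² - 1*(-286) = 121 + 286 = 407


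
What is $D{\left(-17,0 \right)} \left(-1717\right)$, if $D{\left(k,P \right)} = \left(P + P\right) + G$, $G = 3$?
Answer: $-5151$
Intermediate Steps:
$D{\left(k,P \right)} = 3 + 2 P$ ($D{\left(k,P \right)} = \left(P + P\right) + 3 = 2 P + 3 = 3 + 2 P$)
$D{\left(-17,0 \right)} \left(-1717\right) = \left(3 + 2 \cdot 0\right) \left(-1717\right) = \left(3 + 0\right) \left(-1717\right) = 3 \left(-1717\right) = -5151$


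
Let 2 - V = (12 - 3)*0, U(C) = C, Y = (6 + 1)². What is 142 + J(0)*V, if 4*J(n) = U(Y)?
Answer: 333/2 ≈ 166.50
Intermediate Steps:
Y = 49 (Y = 7² = 49)
J(n) = 49/4 (J(n) = (¼)*49 = 49/4)
V = 2 (V = 2 - (12 - 3)*0 = 2 - 9*0 = 2 - 1*0 = 2 + 0 = 2)
142 + J(0)*V = 142 + (49/4)*2 = 142 + 49/2 = 333/2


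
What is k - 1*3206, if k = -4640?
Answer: -7846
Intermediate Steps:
k - 1*3206 = -4640 - 1*3206 = -4640 - 3206 = -7846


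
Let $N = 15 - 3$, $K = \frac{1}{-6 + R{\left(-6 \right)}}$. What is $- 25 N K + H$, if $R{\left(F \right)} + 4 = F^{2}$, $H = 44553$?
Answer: $\frac{579039}{13} \approx 44541.0$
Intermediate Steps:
$R{\left(F \right)} = -4 + F^{2}$
$K = \frac{1}{26}$ ($K = \frac{1}{-6 - \left(4 - \left(-6\right)^{2}\right)} = \frac{1}{-6 + \left(-4 + 36\right)} = \frac{1}{-6 + 32} = \frac{1}{26} \approx 0.038462$)
$N = 12$
$- 25 N K + H = \left(-25\right) 12 \cdot \frac{1}{26} + 44553 = \left(-300\right) \frac{1}{26} + 44553 = - \frac{150}{13} + 44553 = \frac{579039}{13}$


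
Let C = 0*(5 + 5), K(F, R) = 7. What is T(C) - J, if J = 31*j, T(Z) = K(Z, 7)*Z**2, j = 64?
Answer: -1984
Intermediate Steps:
C = 0 (C = 0*10 = 0)
T(Z) = 7*Z**2
J = 1984 (J = 31*64 = 1984)
T(C) - J = 7*0**2 - 1*1984 = 7*0 - 1984 = 0 - 1984 = -1984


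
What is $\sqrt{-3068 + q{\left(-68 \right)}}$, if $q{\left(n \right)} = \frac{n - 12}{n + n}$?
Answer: $\frac{3 i \sqrt{98498}}{17} \approx 55.384 i$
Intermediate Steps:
$q{\left(n \right)} = \frac{-12 + n}{2 n}$
$\sqrt{-3068 + q{\left(-68 \right)}} = \sqrt{-3068 + \frac{-12 - 68}{2 \left(-68\right)}} = \sqrt{-3068 + \frac{1}{2} \left(- \frac{1}{68}\right) \left(-80\right)} = \sqrt{-3068 + \frac{10}{17}} = \sqrt{- \frac{52146}{17}} = \frac{3 i \sqrt{98498}}{17}$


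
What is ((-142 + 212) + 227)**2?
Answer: 88209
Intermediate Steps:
((-142 + 212) + 227)**2 = (70 + 227)**2 = 297**2 = 88209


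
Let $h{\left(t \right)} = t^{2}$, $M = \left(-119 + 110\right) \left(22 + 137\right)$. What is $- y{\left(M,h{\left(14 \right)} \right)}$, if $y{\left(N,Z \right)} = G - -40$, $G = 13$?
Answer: $-53$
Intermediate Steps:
$M = -1431$ ($M = \left(-9\right) 159 = -1431$)
$y{\left(N,Z \right)} = 53$ ($y{\left(N,Z \right)} = 13 - -40 = 13 + 40 = 53$)
$- y{\left(M,h{\left(14 \right)} \right)} = \left(-1\right) 53 = -53$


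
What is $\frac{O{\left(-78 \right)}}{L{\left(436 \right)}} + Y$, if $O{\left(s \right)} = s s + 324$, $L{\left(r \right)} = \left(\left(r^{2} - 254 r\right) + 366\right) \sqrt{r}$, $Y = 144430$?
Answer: $144430 + \frac{1602 \sqrt{109}}{4344631} \approx 1.4443 \cdot 10^{5}$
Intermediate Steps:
$L{\left(r \right)} = \sqrt{r} \left(366 + r^{2} - 254 r\right)$ ($L{\left(r \right)} = \left(366 + r^{2} - 254 r\right) \sqrt{r} = \sqrt{r} \left(366 + r^{2} - 254 r\right)$)
$O{\left(s \right)} = 324 + s^{2}$ ($O{\left(s \right)} = s^{2} + 324 = 324 + s^{2}$)
$\frac{O{\left(-78 \right)}}{L{\left(436 \right)}} + Y = \frac{324 + \left(-78\right)^{2}}{\sqrt{436} \left(366 + 436^{2} - 110744\right)} + 144430 = \frac{324 + 6084}{2 \sqrt{109} \left(366 + 190096 - 110744\right)} + 144430 = \frac{6408}{2 \sqrt{109} \cdot 79718} + 144430 = \frac{6408}{159436 \sqrt{109}} + 144430 = 6408 \frac{\sqrt{109}}{17378524} + 144430 = \frac{1602 \sqrt{109}}{4344631} + 144430 = 144430 + \frac{1602 \sqrt{109}}{4344631}$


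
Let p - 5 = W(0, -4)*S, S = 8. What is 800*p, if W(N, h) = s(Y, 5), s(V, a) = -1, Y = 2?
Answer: -2400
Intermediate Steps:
W(N, h) = -1
p = -3 (p = 5 - 1*8 = 5 - 8 = -3)
800*p = 800*(-3) = -2400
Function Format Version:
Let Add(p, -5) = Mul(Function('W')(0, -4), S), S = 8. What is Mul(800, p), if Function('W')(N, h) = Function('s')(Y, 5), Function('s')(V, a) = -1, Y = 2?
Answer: -2400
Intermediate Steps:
Function('W')(N, h) = -1
p = -3 (p = Add(5, Mul(-1, 8)) = Add(5, -8) = -3)
Mul(800, p) = Mul(800, -3) = -2400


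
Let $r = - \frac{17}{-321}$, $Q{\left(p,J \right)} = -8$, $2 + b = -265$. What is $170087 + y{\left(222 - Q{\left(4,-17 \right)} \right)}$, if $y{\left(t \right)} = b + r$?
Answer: $\frac{54512237}{321} \approx 1.6982 \cdot 10^{5}$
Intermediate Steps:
$b = -267$ ($b = -2 - 265 = -267$)
$r = \frac{17}{321}$ ($r = \left(-17\right) \left(- \frac{1}{321}\right) = \frac{17}{321} \approx 0.05296$)
$y{\left(t \right)} = - \frac{85690}{321}$ ($y{\left(t \right)} = -267 + \frac{17}{321} = - \frac{85690}{321}$)
$170087 + y{\left(222 - Q{\left(4,-17 \right)} \right)} = 170087 - \frac{85690}{321} = \frac{54512237}{321}$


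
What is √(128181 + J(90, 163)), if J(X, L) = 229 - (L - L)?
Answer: √128410 ≈ 358.34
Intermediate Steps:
J(X, L) = 229 (J(X, L) = 229 - 1*0 = 229 + 0 = 229)
√(128181 + J(90, 163)) = √(128181 + 229) = √128410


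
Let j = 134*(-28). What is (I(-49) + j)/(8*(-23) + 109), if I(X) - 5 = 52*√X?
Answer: 1249/25 - 364*I/75 ≈ 49.96 - 4.8533*I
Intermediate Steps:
j = -3752
I(X) = 5 + 52*√X
(I(-49) + j)/(8*(-23) + 109) = ((5 + 52*√(-49)) - 3752)/(8*(-23) + 109) = ((5 + 52*(7*I)) - 3752)/(-184 + 109) = ((5 + 364*I) - 3752)/(-75) = (-3747 + 364*I)*(-1/75) = 1249/25 - 364*I/75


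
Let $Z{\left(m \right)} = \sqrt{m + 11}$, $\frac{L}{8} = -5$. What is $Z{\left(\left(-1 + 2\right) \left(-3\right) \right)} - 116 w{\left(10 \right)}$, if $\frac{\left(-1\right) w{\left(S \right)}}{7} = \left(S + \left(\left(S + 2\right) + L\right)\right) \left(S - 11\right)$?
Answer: $14616 + 2 \sqrt{2} \approx 14619.0$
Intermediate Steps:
$L = -40$ ($L = 8 \left(-5\right) = -40$)
$Z{\left(m \right)} = \sqrt{11 + m}$
$w{\left(S \right)} = - 7 \left(-38 + 2 S\right) \left(-11 + S\right)$ ($w{\left(S \right)} = - 7 \left(S + \left(\left(S + 2\right) - 40\right)\right) \left(S - 11\right) = - 7 \left(S + \left(\left(2 + S\right) - 40\right)\right) \left(-11 + S\right) = - 7 \left(S + \left(-38 + S\right)\right) \left(-11 + S\right) = - 7 \left(-38 + 2 S\right) \left(-11 + S\right)$)
$Z{\left(\left(-1 + 2\right) \left(-3\right) \right)} - 116 w{\left(10 \right)} = \sqrt{11 + \left(-1 + 2\right) \left(-3\right)} - 116 \left(-2926 - 14 \cdot 10^{2} + 420 \cdot 10\right) = \sqrt{11 + 1 \left(-3\right)} - 116 \left(-2926 - 1400 + 4200\right) = \sqrt{11 - 3} - 116 \left(-2926 - 1400 + 4200\right) = \sqrt{8} - -14616 = 2 \sqrt{2} + 14616 = 14616 + 2 \sqrt{2}$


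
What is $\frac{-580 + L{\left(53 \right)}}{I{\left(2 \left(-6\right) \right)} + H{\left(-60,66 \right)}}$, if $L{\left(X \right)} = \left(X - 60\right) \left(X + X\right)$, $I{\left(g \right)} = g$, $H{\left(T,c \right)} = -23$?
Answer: $\frac{1322}{35} \approx 37.771$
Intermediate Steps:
$L{\left(X \right)} = 2 X \left(-60 + X\right)$ ($L{\left(X \right)} = \left(-60 + X\right) 2 X = 2 X \left(-60 + X\right)$)
$\frac{-580 + L{\left(53 \right)}}{I{\left(2 \left(-6\right) \right)} + H{\left(-60,66 \right)}} = \frac{-580 + 2 \cdot 53 \left(-60 + 53\right)}{2 \left(-6\right) - 23} = \frac{-580 + 2 \cdot 53 \left(-7\right)}{-12 - 23} = \frac{-580 - 742}{-35} = \left(-1322\right) \left(- \frac{1}{35}\right) = \frac{1322}{35}$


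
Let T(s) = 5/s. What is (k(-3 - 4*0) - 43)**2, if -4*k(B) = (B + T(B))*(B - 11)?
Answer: 31684/9 ≈ 3520.4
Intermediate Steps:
k(B) = -(-11 + B)*(B + 5/B)/4 (k(B) = -(B + 5/B)*(B - 11)/4 = -(B + 5/B)*(-11 + B)/4 = -(-11 + B)*(B + 5/B)/4)
(k(-3 - 4*0) - 43)**2 = ((55 + (-3 - 4*0)*(-5 - (-3 - 4*0)**2 + 11*(-3 - 4*0)))/(4*(-3 - 4*0)) - 43)**2 = ((55 + (-3 + 0)*(-5 - (-3 + 0)**2 + 11*(-3 + 0)))/(4*(-3 + 0)) - 43)**2 = ((1/4)*(55 - 3*(-5 - 1*(-3)**2 + 11*(-3)))/(-3) - 43)**2 = ((1/4)*(-1/3)*(55 - 3*(-5 - 1*9 - 33)) - 43)**2 = ((1/4)*(-1/3)*(55 - 3*(-5 - 9 - 33)) - 43)**2 = ((1/4)*(-1/3)*(55 - 3*(-47)) - 43)**2 = ((1/4)*(-1/3)*(55 + 141) - 43)**2 = ((1/4)*(-1/3)*196 - 43)**2 = (-49/3 - 43)**2 = (-178/3)**2 = 31684/9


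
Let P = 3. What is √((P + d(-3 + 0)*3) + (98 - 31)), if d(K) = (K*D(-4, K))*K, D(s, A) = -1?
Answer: √43 ≈ 6.5574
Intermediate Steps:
d(K) = -K² (d(K) = (K*(-1))*K = (-K)*K = -K²)
√((P + d(-3 + 0)*3) + (98 - 31)) = √((3 - (-3 + 0)²*3) + (98 - 31)) = √((3 - 1*(-3)²*3) + 67) = √((3 - 1*9*3) + 67) = √((3 - 9*3) + 67) = √((3 - 27) + 67) = √(-24 + 67) = √43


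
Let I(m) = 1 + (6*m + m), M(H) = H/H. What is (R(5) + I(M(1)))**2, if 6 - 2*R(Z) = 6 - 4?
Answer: 100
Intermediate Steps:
M(H) = 1
R(Z) = 2 (R(Z) = 3 - (6 - 4)/2 = 3 - 1/2*2 = 3 - 1 = 2)
I(m) = 1 + 7*m
(R(5) + I(M(1)))**2 = (2 + (1 + 7*1))**2 = (2 + (1 + 7))**2 = (2 + 8)**2 = 10**2 = 100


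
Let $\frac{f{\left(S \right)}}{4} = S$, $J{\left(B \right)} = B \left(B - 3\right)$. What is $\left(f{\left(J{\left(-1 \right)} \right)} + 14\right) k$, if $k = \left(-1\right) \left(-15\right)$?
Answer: $450$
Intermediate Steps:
$J{\left(B \right)} = B \left(-3 + B\right)$
$k = 15$
$f{\left(S \right)} = 4 S$
$\left(f{\left(J{\left(-1 \right)} \right)} + 14\right) k = \left(4 \left(- (-3 - 1)\right) + 14\right) 15 = \left(4 \left(\left(-1\right) \left(-4\right)\right) + 14\right) 15 = \left(4 \cdot 4 + 14\right) 15 = \left(16 + 14\right) 15 = 30 \cdot 15 = 450$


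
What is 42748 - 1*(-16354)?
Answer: 59102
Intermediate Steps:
42748 - 1*(-16354) = 42748 + 16354 = 59102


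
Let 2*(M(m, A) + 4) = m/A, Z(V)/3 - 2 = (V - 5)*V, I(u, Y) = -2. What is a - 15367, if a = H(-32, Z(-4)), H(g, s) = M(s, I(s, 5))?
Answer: -30799/2 ≈ -15400.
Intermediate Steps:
Z(V) = 6 + 3*V*(-5 + V) (Z(V) = 6 + 3*((V - 5)*V) = 6 + 3*((-5 + V)*V) = 6 + 3*(V*(-5 + V)) = 6 + 3*V*(-5 + V))
M(m, A) = -4 + m/(2*A) (M(m, A) = -4 + (m/A)/2 = -4 + m/(2*A))
H(g, s) = -4 - s/4 (H(g, s) = -4 + (1/2)*s/(-2) = -4 + (1/2)*s*(-1/2) = -4 - s/4)
a = -65/2 (a = -4 - (6 - 15*(-4) + 3*(-4)**2)/4 = -4 - (6 + 60 + 3*16)/4 = -4 - (6 + 60 + 48)/4 = -4 - 1/4*114 = -4 - 57/2 = -65/2 ≈ -32.500)
a - 15367 = -65/2 - 15367 = -30799/2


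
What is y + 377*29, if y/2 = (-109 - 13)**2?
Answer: 40701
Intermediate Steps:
y = 29768 (y = 2*(-109 - 13)**2 = 2*(-122)**2 = 2*14884 = 29768)
y + 377*29 = 29768 + 377*29 = 29768 + 10933 = 40701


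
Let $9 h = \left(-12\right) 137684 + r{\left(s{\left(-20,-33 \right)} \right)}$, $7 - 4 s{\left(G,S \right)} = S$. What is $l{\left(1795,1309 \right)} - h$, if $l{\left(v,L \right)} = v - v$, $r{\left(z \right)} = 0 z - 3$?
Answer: $183579$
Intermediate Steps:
$s{\left(G,S \right)} = \frac{7}{4} - \frac{S}{4}$
$r{\left(z \right)} = -3$ ($r{\left(z \right)} = 0 - 3 = -3$)
$l{\left(v,L \right)} = 0$
$h = -183579$ ($h = \frac{\left(-12\right) 137684 - 3}{9} = \frac{-1652208 - 3}{9} = \frac{1}{9} \left(-1652211\right) = -183579$)
$l{\left(1795,1309 \right)} - h = 0 - -183579 = 0 + 183579 = 183579$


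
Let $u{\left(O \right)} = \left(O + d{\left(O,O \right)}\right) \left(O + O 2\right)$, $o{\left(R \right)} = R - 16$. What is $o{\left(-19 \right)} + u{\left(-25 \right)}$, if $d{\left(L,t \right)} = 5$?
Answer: $1465$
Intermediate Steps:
$o{\left(R \right)} = -16 + R$
$u{\left(O \right)} = 3 O \left(5 + O\right)$ ($u{\left(O \right)} = \left(O + 5\right) \left(O + O 2\right) = \left(5 + O\right) \left(O + 2 O\right) = \left(5 + O\right) 3 O = 3 O \left(5 + O\right)$)
$o{\left(-19 \right)} + u{\left(-25 \right)} = \left(-16 - 19\right) + 3 \left(-25\right) \left(5 - 25\right) = -35 + 3 \left(-25\right) \left(-20\right) = -35 + 1500 = 1465$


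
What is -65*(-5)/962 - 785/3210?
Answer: 1108/11877 ≈ 0.093289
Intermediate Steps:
-65*(-5)/962 - 785/3210 = 325*(1/962) - 785*1/3210 = 25/74 - 157/642 = 1108/11877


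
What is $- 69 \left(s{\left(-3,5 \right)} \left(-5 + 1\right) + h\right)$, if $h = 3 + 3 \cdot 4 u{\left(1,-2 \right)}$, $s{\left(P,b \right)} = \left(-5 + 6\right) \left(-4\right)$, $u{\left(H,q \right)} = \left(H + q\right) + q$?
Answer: $1173$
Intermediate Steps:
$u{\left(H,q \right)} = H + 2 q$
$s{\left(P,b \right)} = -4$ ($s{\left(P,b \right)} = 1 \left(-4\right) = -4$)
$h = -33$ ($h = 3 + 3 \cdot 4 \left(1 + 2 \left(-2\right)\right) = 3 + 12 \left(1 - 4\right) = 3 + 12 \left(-3\right) = 3 - 36 = -33$)
$- 69 \left(s{\left(-3,5 \right)} \left(-5 + 1\right) + h\right) = - 69 \left(- 4 \left(-5 + 1\right) - 33\right) = - 69 \left(\left(-4\right) \left(-4\right) - 33\right) = - 69 \left(16 - 33\right) = \left(-69\right) \left(-17\right) = 1173$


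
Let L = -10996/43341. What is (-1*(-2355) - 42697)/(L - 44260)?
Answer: 874231311/959141828 ≈ 0.91147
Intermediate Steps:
L = -10996/43341 (L = -10996*1/43341 = -10996/43341 ≈ -0.25371)
(-1*(-2355) - 42697)/(L - 44260) = (-1*(-2355) - 42697)/(-10996/43341 - 44260) = (2355 - 42697)/(-1918283656/43341) = -40342*(-43341/1918283656) = 874231311/959141828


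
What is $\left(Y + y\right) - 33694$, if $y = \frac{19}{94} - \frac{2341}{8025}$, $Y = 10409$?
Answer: $- \frac{17565107329}{754350} \approx -23285.0$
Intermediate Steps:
$y = - \frac{67579}{754350}$ ($y = 19 \cdot \frac{1}{94} - \frac{2341}{8025} = \frac{19}{94} - \frac{2341}{8025} = - \frac{67579}{754350} \approx -0.089586$)
$\left(Y + y\right) - 33694 = \left(10409 - \frac{67579}{754350}\right) - 33694 = \frac{7851961571}{754350} - 33694 = - \frac{17565107329}{754350}$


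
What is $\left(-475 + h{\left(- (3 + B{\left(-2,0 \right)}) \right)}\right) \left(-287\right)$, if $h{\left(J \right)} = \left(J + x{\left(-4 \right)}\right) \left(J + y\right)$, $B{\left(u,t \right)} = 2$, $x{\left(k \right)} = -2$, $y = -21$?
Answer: $84091$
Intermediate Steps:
$h{\left(J \right)} = \left(-21 + J\right) \left(-2 + J\right)$ ($h{\left(J \right)} = \left(J - 2\right) \left(J - 21\right) = \left(-2 + J\right) \left(-21 + J\right) = \left(-21 + J\right) \left(-2 + J\right)$)
$\left(-475 + h{\left(- (3 + B{\left(-2,0 \right)}) \right)}\right) \left(-287\right) = \left(-475 + \left(42 + \left(- (3 + 2)\right)^{2} - 23 \left(- (3 + 2)\right)\right)\right) \left(-287\right) = \left(-475 + \left(42 + \left(\left(-1\right) 5\right)^{2} - 23 \left(\left(-1\right) 5\right)\right)\right) \left(-287\right) = \left(-475 + \left(42 + \left(-5\right)^{2} - -115\right)\right) \left(-287\right) = \left(-475 + \left(42 + 25 + 115\right)\right) \left(-287\right) = \left(-475 + 182\right) \left(-287\right) = \left(-293\right) \left(-287\right) = 84091$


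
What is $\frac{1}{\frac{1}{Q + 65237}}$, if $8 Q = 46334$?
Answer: $\frac{284115}{4} \approx 71029.0$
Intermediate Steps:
$Q = \frac{23167}{4}$ ($Q = \frac{1}{8} \cdot 46334 = \frac{23167}{4} \approx 5791.8$)
$\frac{1}{\frac{1}{Q + 65237}} = \frac{1}{\frac{1}{\frac{23167}{4} + 65237}} = \frac{1}{\frac{1}{\frac{284115}{4}}} = \frac{1}{\frac{4}{284115}} = \frac{284115}{4}$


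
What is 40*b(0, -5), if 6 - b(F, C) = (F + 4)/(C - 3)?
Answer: 260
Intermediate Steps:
b(F, C) = 6 - (4 + F)/(-3 + C) (b(F, C) = 6 - (F + 4)/(C - 3) = 6 - (4 + F)/(-3 + C))
40*b(0, -5) = 40*((-22 - 1*0 + 6*(-5))/(-3 - 5)) = 40*((-22 + 0 - 30)/(-8)) = 40*(-1/8*(-52)) = 40*(13/2) = 260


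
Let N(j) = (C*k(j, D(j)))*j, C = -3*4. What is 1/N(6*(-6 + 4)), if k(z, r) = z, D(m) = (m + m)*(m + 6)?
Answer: -1/1728 ≈ -0.00057870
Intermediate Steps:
D(m) = 2*m*(6 + m) (D(m) = (2*m)*(6 + m) = 2*m*(6 + m))
C = -12
N(j) = -12*j² (N(j) = (-12*j)*j = -12*j²)
1/N(6*(-6 + 4)) = 1/(-12*36*(-6 + 4)²) = 1/(-12*(6*(-2))²) = 1/(-12*(-12)²) = 1/(-12*144) = 1/(-1728) = -1/1728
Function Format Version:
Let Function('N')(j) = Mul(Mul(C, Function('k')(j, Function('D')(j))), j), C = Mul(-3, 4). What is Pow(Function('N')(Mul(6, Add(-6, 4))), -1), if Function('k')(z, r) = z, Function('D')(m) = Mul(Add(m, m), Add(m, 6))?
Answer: Rational(-1, 1728) ≈ -0.00057870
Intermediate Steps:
Function('D')(m) = Mul(2, m, Add(6, m)) (Function('D')(m) = Mul(Mul(2, m), Add(6, m)) = Mul(2, m, Add(6, m)))
C = -12
Function('N')(j) = Mul(-12, Pow(j, 2)) (Function('N')(j) = Mul(Mul(-12, j), j) = Mul(-12, Pow(j, 2)))
Pow(Function('N')(Mul(6, Add(-6, 4))), -1) = Pow(Mul(-12, Pow(Mul(6, Add(-6, 4)), 2)), -1) = Pow(Mul(-12, Pow(Mul(6, -2), 2)), -1) = Pow(Mul(-12, Pow(-12, 2)), -1) = Pow(Mul(-12, 144), -1) = Pow(-1728, -1) = Rational(-1, 1728)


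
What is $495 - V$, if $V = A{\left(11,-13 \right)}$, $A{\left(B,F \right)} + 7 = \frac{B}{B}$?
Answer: $501$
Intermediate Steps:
$A{\left(B,F \right)} = -6$ ($A{\left(B,F \right)} = -7 + \frac{B}{B} = -7 + 1 = -6$)
$V = -6$
$495 - V = 495 - -6 = 495 + 6 = 501$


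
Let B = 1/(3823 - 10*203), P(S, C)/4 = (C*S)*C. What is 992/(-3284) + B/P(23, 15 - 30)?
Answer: -9204543979/30471497100 ≈ -0.30207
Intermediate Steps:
P(S, C) = 4*S*C² (P(S, C) = 4*((C*S)*C) = 4*(S*C²) = 4*S*C²)
B = 1/1793 (B = 1/(3823 - 2030) = 1/1793 ≈ 0.00055772)
992/(-3284) + B/P(23, 15 - 30) = 992/(-3284) + 1/(1793*((4*23*(15 - 30)²))) = 992*(-1/3284) + 1/(1793*((4*23*(-15)²))) = -248/821 + 1/(1793*((4*23*225))) = -248/821 + (1/1793)/20700 = -248/821 + (1/1793)*(1/20700) = -248/821 + 1/37115100 = -9204543979/30471497100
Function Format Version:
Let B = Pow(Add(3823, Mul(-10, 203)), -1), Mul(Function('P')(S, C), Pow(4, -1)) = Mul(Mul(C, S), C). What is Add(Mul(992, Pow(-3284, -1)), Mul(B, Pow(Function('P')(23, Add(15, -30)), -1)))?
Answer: Rational(-9204543979, 30471497100) ≈ -0.30207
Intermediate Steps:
Function('P')(S, C) = Mul(4, S, Pow(C, 2)) (Function('P')(S, C) = Mul(4, Mul(Mul(C, S), C)) = Mul(4, Mul(S, Pow(C, 2))) = Mul(4, S, Pow(C, 2)))
B = Rational(1, 1793) (B = Pow(Add(3823, -2030), -1) = Pow(1793, -1) = Rational(1, 1793) ≈ 0.00055772)
Add(Mul(992, Pow(-3284, -1)), Mul(B, Pow(Function('P')(23, Add(15, -30)), -1))) = Add(Mul(992, Pow(-3284, -1)), Mul(Rational(1, 1793), Pow(Mul(4, 23, Pow(Add(15, -30), 2)), -1))) = Add(Mul(992, Rational(-1, 3284)), Mul(Rational(1, 1793), Pow(Mul(4, 23, Pow(-15, 2)), -1))) = Add(Rational(-248, 821), Mul(Rational(1, 1793), Pow(Mul(4, 23, 225), -1))) = Add(Rational(-248, 821), Mul(Rational(1, 1793), Pow(20700, -1))) = Add(Rational(-248, 821), Mul(Rational(1, 1793), Rational(1, 20700))) = Add(Rational(-248, 821), Rational(1, 37115100)) = Rational(-9204543979, 30471497100)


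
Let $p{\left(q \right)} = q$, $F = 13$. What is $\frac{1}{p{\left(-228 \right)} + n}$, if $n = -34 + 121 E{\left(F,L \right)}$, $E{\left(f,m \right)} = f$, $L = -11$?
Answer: $\frac{1}{1311} \approx 0.00076278$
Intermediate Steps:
$n = 1539$ ($n = -34 + 121 \cdot 13 = -34 + 1573 = 1539$)
$\frac{1}{p{\left(-228 \right)} + n} = \frac{1}{-228 + 1539} = \frac{1}{1311}$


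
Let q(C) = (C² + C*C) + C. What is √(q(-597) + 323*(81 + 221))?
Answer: √809767 ≈ 899.87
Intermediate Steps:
q(C) = C + 2*C² (q(C) = (C² + C²) + C = 2*C² + C = C + 2*C²)
√(q(-597) + 323*(81 + 221)) = √(-597*(1 + 2*(-597)) + 323*(81 + 221)) = √(-597*(1 - 1194) + 323*302) = √(-597*(-1193) + 97546) = √(712221 + 97546) = √809767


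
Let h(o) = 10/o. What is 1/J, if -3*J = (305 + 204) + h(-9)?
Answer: -27/4571 ≈ -0.0059068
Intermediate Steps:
J = -4571/27 (J = -((305 + 204) + 10/(-9))/3 = -(509 + 10*(-⅑))/3 = -(509 - 10/9)/3 = -⅓*4571/9 = -4571/27 ≈ -169.30)
1/J = 1/(-4571/27) = -27/4571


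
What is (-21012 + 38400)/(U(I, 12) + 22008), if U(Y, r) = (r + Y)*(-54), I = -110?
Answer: 207/325 ≈ 0.63692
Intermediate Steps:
U(Y, r) = -54*Y - 54*r (U(Y, r) = (Y + r)*(-54) = -54*Y - 54*r)
(-21012 + 38400)/(U(I, 12) + 22008) = (-21012 + 38400)/((-54*(-110) - 54*12) + 22008) = 17388/((5940 - 648) + 22008) = 17388/(5292 + 22008) = 17388/27300 = 17388*(1/27300) = 207/325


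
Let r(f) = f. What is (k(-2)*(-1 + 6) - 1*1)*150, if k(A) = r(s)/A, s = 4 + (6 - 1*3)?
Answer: -2775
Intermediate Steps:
s = 7 (s = 4 + (6 - 3) = 4 + 3 = 7)
k(A) = 7/A
(k(-2)*(-1 + 6) - 1*1)*150 = ((7/(-2))*(-1 + 6) - 1*1)*150 = ((7*(-½))*5 - 1)*150 = (-7/2*5 - 1)*150 = (-35/2 - 1)*150 = -37/2*150 = -2775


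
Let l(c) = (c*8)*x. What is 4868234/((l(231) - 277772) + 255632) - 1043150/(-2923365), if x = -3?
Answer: -473424877427/2697681222 ≈ -175.49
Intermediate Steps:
l(c) = -24*c (l(c) = (c*8)*(-3) = (8*c)*(-3) = -24*c)
4868234/((l(231) - 277772) + 255632) - 1043150/(-2923365) = 4868234/((-24*231 - 277772) + 255632) - 1043150/(-2923365) = 4868234/((-5544 - 277772) + 255632) - 1043150*(-1/2923365) = 4868234/(-283316 + 255632) + 208630/584673 = 4868234/(-27684) + 208630/584673 = 4868234*(-1/27684) + 208630/584673 = -2434117/13842 + 208630/584673 = -473424877427/2697681222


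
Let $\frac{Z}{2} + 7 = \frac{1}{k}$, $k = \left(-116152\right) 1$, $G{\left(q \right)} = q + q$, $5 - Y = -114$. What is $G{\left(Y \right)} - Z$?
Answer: $\frac{14635153}{58076} \approx 252.0$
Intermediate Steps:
$Y = 119$ ($Y = 5 - -114 = 5 + 114 = 119$)
$G{\left(q \right)} = 2 q$
$k = -116152$
$Z = - \frac{813065}{58076}$ ($Z = -14 + \frac{2}{-116152} = -14 + 2 \left(- \frac{1}{116152}\right) = -14 - \frac{1}{58076} = - \frac{813065}{58076} \approx -14.0$)
$G{\left(Y \right)} - Z = 2 \cdot 119 - - \frac{813065}{58076} = 238 + \frac{813065}{58076} = \frac{14635153}{58076}$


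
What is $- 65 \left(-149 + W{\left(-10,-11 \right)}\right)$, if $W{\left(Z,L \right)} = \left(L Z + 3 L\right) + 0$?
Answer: $4680$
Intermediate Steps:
$W{\left(Z,L \right)} = 3 L + L Z$ ($W{\left(Z,L \right)} = \left(3 L + L Z\right) + 0 = 3 L + L Z$)
$- 65 \left(-149 + W{\left(-10,-11 \right)}\right) = - 65 \left(-149 - 11 \left(3 - 10\right)\right) = - 65 \left(-149 - -77\right) = - 65 \left(-149 + 77\right) = \left(-65\right) \left(-72\right) = 4680$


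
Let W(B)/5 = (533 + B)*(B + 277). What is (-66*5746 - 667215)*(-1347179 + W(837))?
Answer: -6575606124171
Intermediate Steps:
W(B) = 5*(277 + B)*(533 + B) (W(B) = 5*((533 + B)*(B + 277)) = 5*((533 + B)*(277 + B)) = 5*((277 + B)*(533 + B)) = 5*(277 + B)*(533 + B))
(-66*5746 - 667215)*(-1347179 + W(837)) = (-66*5746 - 667215)*(-1347179 + (738205 + 5*837**2 + 4050*837)) = (-379236 - 667215)*(-1347179 + (738205 + 5*700569 + 3389850)) = -1046451*(-1347179 + (738205 + 3502845 + 3389850)) = -1046451*(-1347179 + 7630900) = -1046451*6283721 = -6575606124171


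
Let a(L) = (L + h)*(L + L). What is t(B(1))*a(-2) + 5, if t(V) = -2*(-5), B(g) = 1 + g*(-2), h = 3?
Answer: -35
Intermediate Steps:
a(L) = 2*L*(3 + L) (a(L) = (L + 3)*(L + L) = (3 + L)*(2*L) = 2*L*(3 + L))
B(g) = 1 - 2*g
t(V) = 10
t(B(1))*a(-2) + 5 = 10*(2*(-2)*(3 - 2)) + 5 = 10*(2*(-2)*1) + 5 = 10*(-4) + 5 = -40 + 5 = -35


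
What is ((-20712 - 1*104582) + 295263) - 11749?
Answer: 158220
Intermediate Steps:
((-20712 - 1*104582) + 295263) - 11749 = ((-20712 - 104582) + 295263) - 11749 = (-125294 + 295263) - 11749 = 169969 - 11749 = 158220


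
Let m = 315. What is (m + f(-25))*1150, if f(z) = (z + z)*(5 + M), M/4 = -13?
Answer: 3064750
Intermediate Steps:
M = -52 (M = 4*(-13) = -52)
f(z) = -94*z (f(z) = (z + z)*(5 - 52) = (2*z)*(-47) = -94*z)
(m + f(-25))*1150 = (315 - 94*(-25))*1150 = (315 + 2350)*1150 = 2665*1150 = 3064750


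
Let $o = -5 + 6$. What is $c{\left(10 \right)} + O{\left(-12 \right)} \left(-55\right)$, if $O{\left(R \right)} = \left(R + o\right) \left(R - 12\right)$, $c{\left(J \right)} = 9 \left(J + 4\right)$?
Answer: $-14394$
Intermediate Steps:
$c{\left(J \right)} = 36 + 9 J$ ($c{\left(J \right)} = 9 \left(4 + J\right) = 36 + 9 J$)
$o = 1$
$O{\left(R \right)} = \left(1 + R\right) \left(-12 + R\right)$ ($O{\left(R \right)} = \left(R + 1\right) \left(R - 12\right) = \left(1 + R\right) \left(-12 + R\right)$)
$c{\left(10 \right)} + O{\left(-12 \right)} \left(-55\right) = \left(36 + 9 \cdot 10\right) + \left(-12 + \left(-12\right)^{2} - -132\right) \left(-55\right) = \left(36 + 90\right) + \left(-12 + 144 + 132\right) \left(-55\right) = 126 + 264 \left(-55\right) = 126 - 14520 = -14394$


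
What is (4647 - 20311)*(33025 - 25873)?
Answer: -112028928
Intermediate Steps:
(4647 - 20311)*(33025 - 25873) = -15664*7152 = -112028928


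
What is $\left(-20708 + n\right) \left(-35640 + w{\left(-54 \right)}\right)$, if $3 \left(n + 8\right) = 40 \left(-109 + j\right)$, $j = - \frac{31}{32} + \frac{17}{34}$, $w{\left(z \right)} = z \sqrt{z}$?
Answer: $790337790 + \frac{7184889 i \sqrt{6}}{2} \approx 7.9034 \cdot 10^{8} + 8.7996 \cdot 10^{6} i$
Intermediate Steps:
$w{\left(z \right)} = z^{\frac{3}{2}}$
$j = - \frac{15}{32}$ ($j = \left(-31\right) \frac{1}{32} + 17 \cdot \frac{1}{34} = - \frac{31}{32} + \frac{1}{2} = - \frac{15}{32} \approx -0.46875$)
$n = - \frac{17611}{12}$ ($n = -8 + \frac{40 \left(-109 - \frac{15}{32}\right)}{3} = -8 + \frac{40 \left(- \frac{3503}{32}\right)}{3} = -8 + \frac{1}{3} \left(- \frac{17515}{4}\right) = -8 - \frac{17515}{12} = - \frac{17611}{12} \approx -1467.6$)
$\left(-20708 + n\right) \left(-35640 + w{\left(-54 \right)}\right) = \left(-20708 - \frac{17611}{12}\right) \left(-35640 + \left(-54\right)^{\frac{3}{2}}\right) = - \frac{266107 \left(-35640 - 162 i \sqrt{6}\right)}{12} = 790337790 + \frac{7184889 i \sqrt{6}}{2}$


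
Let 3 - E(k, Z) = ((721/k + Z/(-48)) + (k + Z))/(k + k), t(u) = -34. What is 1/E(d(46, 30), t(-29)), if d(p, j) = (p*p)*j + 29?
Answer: 193602867888/484057896107 ≈ 0.39996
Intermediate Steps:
d(p, j) = 29 + j*p² (d(p, j) = p²*j + 29 = j*p² + 29 = 29 + j*p²)
E(k, Z) = 3 - (k + 721/k + 47*Z/48)/(2*k) (E(k, Z) = 3 - ((721/k + Z/(-48)) + (k + Z))/(k + k) = 3 - ((721/k + Z*(-1/48)) + (Z + k))/(2*k) = 3 - ((721/k - Z/48) + (Z + k))*1/(2*k) = 3 - (k + 721/k + 47*Z/48)*1/(2*k) = 3 - (k + 721/k + 47*Z/48)/(2*k))
1/E(d(46, 30), t(-29)) = 1/((-34608 + 240*(29 + 30*46²)² - 47*(-34)*(29 + 30*46²))/(96*(29 + 30*46²)²)) = 1/((-34608 + 240*(29 + 30*2116)² - 47*(-34)*(29 + 30*2116))/(96*(29 + 30*2116)²)) = 1/((-34608 + 240*(29 + 63480)² - 47*(-34)*(29 + 63480))/(96*(29 + 63480)²)) = 1/((1/96)*(-34608 + 240*63509² - 47*(-34)*63509)/63509²) = 1/((1/96)*(1/4033393081)*(-34608 + 240*4033393081 + 101487382)) = 1/((1/96)*(1/4033393081)*(-34608 + 968014339440 + 101487382)) = 1/((1/96)*(1/4033393081)*968115792214) = 1/(484057896107/193602867888) = 193602867888/484057896107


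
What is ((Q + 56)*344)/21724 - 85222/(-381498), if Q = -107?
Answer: -605204773/1035957819 ≈ -0.58420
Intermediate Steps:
((Q + 56)*344)/21724 - 85222/(-381498) = ((-107 + 56)*344)/21724 - 85222/(-381498) = -51*344*(1/21724) - 85222*(-1/381498) = -17544*1/21724 + 42611/190749 = -4386/5431 + 42611/190749 = -605204773/1035957819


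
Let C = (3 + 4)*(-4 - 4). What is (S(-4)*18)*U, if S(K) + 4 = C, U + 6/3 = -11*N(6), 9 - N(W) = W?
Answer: 37800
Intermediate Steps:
N(W) = 9 - W
U = -35 (U = -2 - 11*(9 - 1*6) = -2 - 11*(9 - 6) = -2 - 11*3 = -2 - 33 = -35)
C = -56 (C = 7*(-8) = -56)
S(K) = -60 (S(K) = -4 - 56 = -60)
(S(-4)*18)*U = -60*18*(-35) = -1080*(-35) = 37800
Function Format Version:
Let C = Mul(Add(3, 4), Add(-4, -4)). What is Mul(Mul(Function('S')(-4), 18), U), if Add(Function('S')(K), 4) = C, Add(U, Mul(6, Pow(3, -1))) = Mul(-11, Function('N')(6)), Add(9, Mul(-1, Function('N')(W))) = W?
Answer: 37800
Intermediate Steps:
Function('N')(W) = Add(9, Mul(-1, W))
U = -35 (U = Add(-2, Mul(-11, Add(9, Mul(-1, 6)))) = Add(-2, Mul(-11, Add(9, -6))) = Add(-2, Mul(-11, 3)) = Add(-2, -33) = -35)
C = -56 (C = Mul(7, -8) = -56)
Function('S')(K) = -60 (Function('S')(K) = Add(-4, -56) = -60)
Mul(Mul(Function('S')(-4), 18), U) = Mul(Mul(-60, 18), -35) = Mul(-1080, -35) = 37800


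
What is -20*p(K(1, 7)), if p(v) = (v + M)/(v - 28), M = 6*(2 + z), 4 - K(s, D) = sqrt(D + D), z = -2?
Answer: 1100/281 - 280*sqrt(14)/281 ≈ 0.18625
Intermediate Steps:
K(s, D) = 4 - sqrt(2)*sqrt(D) (K(s, D) = 4 - sqrt(D + D) = 4 - sqrt(2*D) = 4 - sqrt(2)*sqrt(D))
M = 0 (M = 6*(2 - 2) = 6*0 = 0)
p(v) = v/(-28 + v) (p(v) = (v + 0)/(v - 28) = v/(-28 + v))
-20*p(K(1, 7)) = -20*(4 - sqrt(2)*sqrt(7))/(-28 + (4 - sqrt(2)*sqrt(7))) = -20*(4 - sqrt(14))/(-28 + (4 - sqrt(14))) = -20*(4 - sqrt(14))/(-24 - sqrt(14))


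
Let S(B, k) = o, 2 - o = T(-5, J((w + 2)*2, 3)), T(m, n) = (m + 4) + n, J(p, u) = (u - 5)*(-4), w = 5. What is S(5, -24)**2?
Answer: 25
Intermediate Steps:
J(p, u) = 20 - 4*u (J(p, u) = (-5 + u)*(-4) = 20 - 4*u)
T(m, n) = 4 + m + n (T(m, n) = (4 + m) + n = 4 + m + n)
o = -5 (o = 2 - (4 - 5 + (20 - 4*3)) = 2 - (4 - 5 + (20 - 12)) = 2 - (4 - 5 + 8) = 2 - 1*7 = 2 - 7 = -5)
S(B, k) = -5
S(5, -24)**2 = (-5)**2 = 25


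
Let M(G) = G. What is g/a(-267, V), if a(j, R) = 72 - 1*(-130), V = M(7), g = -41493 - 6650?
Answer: -48143/202 ≈ -238.33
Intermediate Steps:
g = -48143
V = 7
a(j, R) = 202 (a(j, R) = 72 + 130 = 202)
g/a(-267, V) = -48143/202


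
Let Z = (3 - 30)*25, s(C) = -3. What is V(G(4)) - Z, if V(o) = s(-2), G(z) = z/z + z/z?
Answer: 672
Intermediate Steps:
Z = -675 (Z = -27*25 = -675)
G(z) = 2 (G(z) = 1 + 1 = 2)
V(o) = -3
V(G(4)) - Z = -3 - 1*(-675) = -3 + 675 = 672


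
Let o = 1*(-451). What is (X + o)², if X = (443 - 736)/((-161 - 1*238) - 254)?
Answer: 86559524100/426409 ≈ 2.0300e+5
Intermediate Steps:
o = -451
X = 293/653 (X = -293/((-161 - 238) - 254) = -293/(-399 - 254) = -293/(-653) = -293*(-1/653) = 293/653 ≈ 0.44870)
(X + o)² = (293/653 - 451)² = (-294210/653)² = 86559524100/426409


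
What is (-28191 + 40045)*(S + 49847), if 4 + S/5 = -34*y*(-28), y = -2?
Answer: 477799178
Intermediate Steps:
S = -9540 (S = -20 + 5*(-34*(-2)*(-28)) = -20 + 5*(68*(-28)) = -20 + 5*(-1904) = -20 - 9520 = -9540)
(-28191 + 40045)*(S + 49847) = (-28191 + 40045)*(-9540 + 49847) = 11854*40307 = 477799178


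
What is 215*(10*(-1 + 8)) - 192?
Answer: 14858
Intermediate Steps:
215*(10*(-1 + 8)) - 192 = 215*(10*7) - 192 = 215*70 - 192 = 15050 - 192 = 14858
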